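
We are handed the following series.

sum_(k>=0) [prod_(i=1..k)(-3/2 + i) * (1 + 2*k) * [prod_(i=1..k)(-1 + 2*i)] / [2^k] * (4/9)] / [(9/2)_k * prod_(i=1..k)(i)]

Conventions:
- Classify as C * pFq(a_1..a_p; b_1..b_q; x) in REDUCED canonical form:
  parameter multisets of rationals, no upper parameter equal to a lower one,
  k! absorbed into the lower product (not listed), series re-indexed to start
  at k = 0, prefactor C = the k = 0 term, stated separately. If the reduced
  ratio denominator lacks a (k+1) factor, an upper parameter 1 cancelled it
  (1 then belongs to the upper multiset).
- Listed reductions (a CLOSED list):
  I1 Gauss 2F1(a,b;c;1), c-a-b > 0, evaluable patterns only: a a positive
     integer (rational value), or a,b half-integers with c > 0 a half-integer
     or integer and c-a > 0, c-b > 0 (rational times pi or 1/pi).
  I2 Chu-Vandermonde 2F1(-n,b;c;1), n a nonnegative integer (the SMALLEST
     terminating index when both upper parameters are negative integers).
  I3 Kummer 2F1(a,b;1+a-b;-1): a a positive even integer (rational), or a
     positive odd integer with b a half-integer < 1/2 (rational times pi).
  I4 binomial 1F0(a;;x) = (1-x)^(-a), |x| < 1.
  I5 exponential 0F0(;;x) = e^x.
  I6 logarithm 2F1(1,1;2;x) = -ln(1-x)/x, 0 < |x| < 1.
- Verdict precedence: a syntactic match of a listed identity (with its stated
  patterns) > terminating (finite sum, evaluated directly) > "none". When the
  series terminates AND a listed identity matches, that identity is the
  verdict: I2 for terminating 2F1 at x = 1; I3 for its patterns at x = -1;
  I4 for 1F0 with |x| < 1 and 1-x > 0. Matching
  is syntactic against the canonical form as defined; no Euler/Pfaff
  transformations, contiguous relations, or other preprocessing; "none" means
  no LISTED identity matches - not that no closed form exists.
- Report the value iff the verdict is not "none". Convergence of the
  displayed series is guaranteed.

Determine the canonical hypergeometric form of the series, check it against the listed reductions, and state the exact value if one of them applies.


Reduced: x = 1, 2F1, upper = {-1/2, 3/2}, lower = {9/2}, C = 4/9. Verdict: this is Gauss (I1, half-integer pattern) (x = 1; upper {-1/2, 3/2} half-integers, c = 9/2 in the evaluable pattern). Hence: (175/1536) * pi.

Key step: t_0 = 4/9 here, and the product of the first k integers (C = 4/9) is k!.
Step ratio: r(k) = 1 * (k-1/2) (k+3/2) / [(k+9/2) (k+1)] - rational; roots negated = parameters, x = 1, C = 4/9.


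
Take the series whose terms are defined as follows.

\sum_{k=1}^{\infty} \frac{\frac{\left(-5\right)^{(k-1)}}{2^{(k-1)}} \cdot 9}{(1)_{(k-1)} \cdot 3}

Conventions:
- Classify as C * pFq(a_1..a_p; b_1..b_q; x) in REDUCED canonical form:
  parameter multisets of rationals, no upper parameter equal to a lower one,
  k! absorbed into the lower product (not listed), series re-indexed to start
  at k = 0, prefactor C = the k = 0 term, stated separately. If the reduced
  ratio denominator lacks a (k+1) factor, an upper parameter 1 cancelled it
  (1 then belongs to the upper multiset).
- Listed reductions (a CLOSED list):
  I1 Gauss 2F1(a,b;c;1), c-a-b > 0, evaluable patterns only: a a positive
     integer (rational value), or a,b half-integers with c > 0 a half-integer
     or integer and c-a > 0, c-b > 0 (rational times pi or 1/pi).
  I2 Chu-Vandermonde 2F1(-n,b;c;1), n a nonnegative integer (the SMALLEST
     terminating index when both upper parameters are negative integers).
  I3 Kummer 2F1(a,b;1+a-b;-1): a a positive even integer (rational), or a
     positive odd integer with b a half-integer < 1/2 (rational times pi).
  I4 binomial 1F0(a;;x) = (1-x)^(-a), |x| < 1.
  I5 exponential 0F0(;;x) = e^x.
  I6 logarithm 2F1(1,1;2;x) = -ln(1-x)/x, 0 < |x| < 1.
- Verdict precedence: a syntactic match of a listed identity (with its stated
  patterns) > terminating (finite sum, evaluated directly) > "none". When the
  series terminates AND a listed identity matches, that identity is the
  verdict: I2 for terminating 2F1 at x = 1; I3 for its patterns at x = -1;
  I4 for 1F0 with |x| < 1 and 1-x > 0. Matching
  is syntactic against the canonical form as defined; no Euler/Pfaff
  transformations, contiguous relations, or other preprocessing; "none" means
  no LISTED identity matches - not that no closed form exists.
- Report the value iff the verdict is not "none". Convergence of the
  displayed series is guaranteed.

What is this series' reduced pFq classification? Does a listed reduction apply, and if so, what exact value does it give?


Canonical form: C = 3 times 0F0 with upper {-}, lower {-}, x = -\frac{5}{2}. Verdict: the I5 exponential reduction applies (the 0F0 exponential series at x = -\frac{5}{2}). Hence: 3 \cdot e^{-\frac{5}{2}}.

Key step: t_0 = 3 here, and the constant factors (prefactor 3) combine into one prefactor.
Consecutive-term ratio: r(k) = -\frac{5}{2} * 1 / [(k+1)] - poly over poly, x = -\frac{5}{2} from leading terms; C = 3 at k = 0.


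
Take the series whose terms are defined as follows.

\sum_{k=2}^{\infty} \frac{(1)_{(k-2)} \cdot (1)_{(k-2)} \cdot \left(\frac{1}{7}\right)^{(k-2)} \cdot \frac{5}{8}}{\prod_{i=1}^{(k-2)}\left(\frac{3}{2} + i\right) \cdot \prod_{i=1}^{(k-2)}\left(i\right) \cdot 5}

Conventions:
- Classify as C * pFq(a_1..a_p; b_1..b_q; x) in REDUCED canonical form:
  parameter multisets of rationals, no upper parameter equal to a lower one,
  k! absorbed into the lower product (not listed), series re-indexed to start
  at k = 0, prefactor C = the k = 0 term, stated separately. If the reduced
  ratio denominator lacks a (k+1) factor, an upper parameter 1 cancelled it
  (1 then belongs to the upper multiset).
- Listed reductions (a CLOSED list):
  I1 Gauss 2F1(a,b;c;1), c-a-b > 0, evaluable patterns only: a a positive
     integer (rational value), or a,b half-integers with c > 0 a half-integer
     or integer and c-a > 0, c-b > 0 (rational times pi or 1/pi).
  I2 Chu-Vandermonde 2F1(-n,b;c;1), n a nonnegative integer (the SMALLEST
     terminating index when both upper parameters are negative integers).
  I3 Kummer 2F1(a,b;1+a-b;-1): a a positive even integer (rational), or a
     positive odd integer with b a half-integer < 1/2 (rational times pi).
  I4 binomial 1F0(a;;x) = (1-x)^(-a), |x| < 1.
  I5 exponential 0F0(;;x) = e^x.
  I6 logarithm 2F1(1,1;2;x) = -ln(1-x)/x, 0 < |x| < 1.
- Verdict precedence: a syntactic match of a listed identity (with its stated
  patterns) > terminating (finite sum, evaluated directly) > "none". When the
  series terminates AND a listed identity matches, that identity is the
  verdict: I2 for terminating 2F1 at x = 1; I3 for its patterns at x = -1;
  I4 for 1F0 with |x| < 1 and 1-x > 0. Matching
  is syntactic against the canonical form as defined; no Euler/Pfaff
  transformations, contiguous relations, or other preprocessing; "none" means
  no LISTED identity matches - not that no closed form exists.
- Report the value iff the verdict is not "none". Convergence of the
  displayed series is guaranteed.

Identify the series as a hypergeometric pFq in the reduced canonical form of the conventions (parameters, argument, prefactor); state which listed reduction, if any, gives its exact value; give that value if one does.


Classification (C = \frac{1}{8}): 2F1 with upper {1, 1}, lower {\frac{5}{2}}, argument x = \frac{1}{7}. Verdict: none here - no I1-I6 shape fits x = \frac{1}{7} with lower {\frac{5}{2}}.

Structural cue: t_0 = \frac{1}{8} here, and the product of the first k integers (C = 1/8, x = 1/7) is k!.
Consecutive-term ratio: r(k) = \frac{1}{7} * (k+1) (k+1) / [(k+\frac{5}{2}) (k+1)] - rational; roots negated = parameters, x = \frac{1}{7}, C = \frac{1}{8}.


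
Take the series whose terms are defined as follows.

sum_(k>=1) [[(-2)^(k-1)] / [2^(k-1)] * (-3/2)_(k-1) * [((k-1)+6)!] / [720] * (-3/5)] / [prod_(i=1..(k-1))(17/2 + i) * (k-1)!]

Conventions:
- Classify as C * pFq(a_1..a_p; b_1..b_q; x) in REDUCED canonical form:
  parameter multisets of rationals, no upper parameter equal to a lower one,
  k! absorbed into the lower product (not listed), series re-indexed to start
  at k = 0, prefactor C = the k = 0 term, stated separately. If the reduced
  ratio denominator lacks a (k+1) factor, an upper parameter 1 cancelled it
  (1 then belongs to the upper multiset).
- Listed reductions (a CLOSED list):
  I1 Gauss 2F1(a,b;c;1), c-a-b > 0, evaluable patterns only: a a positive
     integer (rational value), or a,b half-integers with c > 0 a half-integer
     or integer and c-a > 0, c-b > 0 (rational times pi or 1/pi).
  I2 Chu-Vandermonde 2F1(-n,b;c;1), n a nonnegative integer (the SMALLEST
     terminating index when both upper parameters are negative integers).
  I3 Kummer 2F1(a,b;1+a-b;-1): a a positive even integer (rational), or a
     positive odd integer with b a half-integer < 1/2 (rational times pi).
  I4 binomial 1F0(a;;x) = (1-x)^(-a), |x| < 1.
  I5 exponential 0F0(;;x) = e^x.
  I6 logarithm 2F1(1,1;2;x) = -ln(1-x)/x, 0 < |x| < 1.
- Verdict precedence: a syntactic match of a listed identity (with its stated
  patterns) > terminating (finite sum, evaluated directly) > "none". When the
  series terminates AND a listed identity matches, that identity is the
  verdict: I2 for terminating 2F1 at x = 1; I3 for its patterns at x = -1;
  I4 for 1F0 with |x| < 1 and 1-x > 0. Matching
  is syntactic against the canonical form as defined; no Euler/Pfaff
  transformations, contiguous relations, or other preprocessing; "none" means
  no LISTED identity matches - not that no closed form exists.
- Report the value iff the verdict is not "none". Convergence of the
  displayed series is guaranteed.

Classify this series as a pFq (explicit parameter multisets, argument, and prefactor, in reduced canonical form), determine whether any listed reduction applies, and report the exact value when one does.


With C = -3/5: the canonical form is 2F1(-3/2, 7; 19/2; -1). Verdict: this is the Kummer evaluation I3 (x = -1; c = 19/2 equals 1+a-b for upper {-3/2, 7}: listed pattern). Hence: (-459459/1048576) * pi.

Key observation: x = (-1) and the two k-th powers (C = -3/5, x = -1) combine into one argument.
Step ratio: r(k) = (-1) * (k-3/2) (k+7) / [(k+19/2) (k+1)] - poly over poly, x = (-1) from leading terms; C = -3/5 at k = 0.


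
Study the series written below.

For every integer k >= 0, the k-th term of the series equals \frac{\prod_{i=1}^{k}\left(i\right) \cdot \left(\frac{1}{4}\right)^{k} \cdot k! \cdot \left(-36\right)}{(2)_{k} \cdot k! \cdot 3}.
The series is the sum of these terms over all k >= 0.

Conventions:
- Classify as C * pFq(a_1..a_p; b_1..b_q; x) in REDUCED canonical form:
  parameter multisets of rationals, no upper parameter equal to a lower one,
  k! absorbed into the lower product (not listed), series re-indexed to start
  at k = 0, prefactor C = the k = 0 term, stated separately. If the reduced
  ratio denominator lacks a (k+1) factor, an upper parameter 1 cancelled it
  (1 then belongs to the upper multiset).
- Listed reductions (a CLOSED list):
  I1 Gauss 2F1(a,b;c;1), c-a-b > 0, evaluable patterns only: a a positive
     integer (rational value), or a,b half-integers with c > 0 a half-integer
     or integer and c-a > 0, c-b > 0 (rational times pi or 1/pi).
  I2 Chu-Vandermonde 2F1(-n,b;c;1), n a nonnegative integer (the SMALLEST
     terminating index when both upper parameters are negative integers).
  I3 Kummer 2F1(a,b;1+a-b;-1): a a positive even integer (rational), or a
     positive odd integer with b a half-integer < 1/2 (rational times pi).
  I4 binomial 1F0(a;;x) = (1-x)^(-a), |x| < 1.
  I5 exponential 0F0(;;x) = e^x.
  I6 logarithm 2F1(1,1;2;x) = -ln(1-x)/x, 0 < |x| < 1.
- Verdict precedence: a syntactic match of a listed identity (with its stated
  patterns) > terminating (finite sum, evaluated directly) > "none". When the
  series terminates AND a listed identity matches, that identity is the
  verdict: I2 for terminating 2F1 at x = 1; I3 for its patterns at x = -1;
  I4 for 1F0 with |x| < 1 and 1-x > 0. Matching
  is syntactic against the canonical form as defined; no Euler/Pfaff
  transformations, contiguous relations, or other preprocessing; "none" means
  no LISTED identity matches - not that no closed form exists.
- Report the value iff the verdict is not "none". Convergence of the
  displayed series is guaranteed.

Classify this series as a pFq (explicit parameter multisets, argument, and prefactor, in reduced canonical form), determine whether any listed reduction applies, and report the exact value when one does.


Prefactor -12, argument \frac{1}{4}: 2F1 with upper {1, 1} over lower {2}. Verdict (x = \frac{1}{4}): logarithm (I6) applies (the logarithm: parameters (1,1;2), x = \frac{1}{4}). Sum: 48 \cdot \ln\left(\frac{3}{4}\right).

Key step: from the first term -12: the constant factors (C = -12, x = 1/4) combine into one prefactor.
Step ratio: r(k) = \frac{1}{4} * (k+1) (k+1) / [(k+2) (k+1)] - poly over poly, x = \frac{1}{4} from leading terms; C = -12 at k = 0.


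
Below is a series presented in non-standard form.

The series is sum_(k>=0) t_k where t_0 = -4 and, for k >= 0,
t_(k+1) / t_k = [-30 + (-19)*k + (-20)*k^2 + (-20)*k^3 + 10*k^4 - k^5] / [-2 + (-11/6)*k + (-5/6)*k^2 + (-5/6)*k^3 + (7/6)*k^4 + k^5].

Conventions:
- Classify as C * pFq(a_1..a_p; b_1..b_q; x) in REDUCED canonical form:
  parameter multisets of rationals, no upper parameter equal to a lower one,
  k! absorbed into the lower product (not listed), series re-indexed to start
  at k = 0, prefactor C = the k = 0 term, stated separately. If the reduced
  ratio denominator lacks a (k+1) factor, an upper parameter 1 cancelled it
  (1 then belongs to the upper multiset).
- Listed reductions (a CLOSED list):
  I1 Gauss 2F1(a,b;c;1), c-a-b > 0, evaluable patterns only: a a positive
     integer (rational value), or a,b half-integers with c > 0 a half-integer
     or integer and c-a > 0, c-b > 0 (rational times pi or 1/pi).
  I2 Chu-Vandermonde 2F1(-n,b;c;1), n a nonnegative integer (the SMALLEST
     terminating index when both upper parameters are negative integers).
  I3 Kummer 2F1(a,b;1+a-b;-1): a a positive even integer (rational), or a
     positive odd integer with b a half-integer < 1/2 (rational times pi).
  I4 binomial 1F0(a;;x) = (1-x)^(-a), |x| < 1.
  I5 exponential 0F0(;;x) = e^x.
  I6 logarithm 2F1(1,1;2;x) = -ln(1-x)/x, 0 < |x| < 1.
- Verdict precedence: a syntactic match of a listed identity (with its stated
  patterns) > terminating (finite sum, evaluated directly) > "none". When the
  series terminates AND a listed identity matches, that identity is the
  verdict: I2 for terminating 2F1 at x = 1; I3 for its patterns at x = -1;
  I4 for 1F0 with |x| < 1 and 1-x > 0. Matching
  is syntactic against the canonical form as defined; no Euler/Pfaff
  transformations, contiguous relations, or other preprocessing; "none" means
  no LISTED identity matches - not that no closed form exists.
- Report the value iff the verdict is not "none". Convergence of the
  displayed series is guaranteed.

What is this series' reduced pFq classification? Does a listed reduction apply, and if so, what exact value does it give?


The tell: from the first term -4: cancel k^2 + 1 from the displayed ratio first; then C = -4.
Term ratio: r(k) = (-1) * (k-6) (k-5) (k+1) / [(k-4/3) (k+3/2) (k+1)] - poly over poly, x = (-1) from leading terms; C = -4 at k = 0.

The series (x = -1) is 3F2: upper {-6, -5, 1}, lower {-4/3, 3/2}, prefactor -4. Verdict: terminating (-5 upstairs). 6 nonzero terms in all; added directly. Value: 60448/77.


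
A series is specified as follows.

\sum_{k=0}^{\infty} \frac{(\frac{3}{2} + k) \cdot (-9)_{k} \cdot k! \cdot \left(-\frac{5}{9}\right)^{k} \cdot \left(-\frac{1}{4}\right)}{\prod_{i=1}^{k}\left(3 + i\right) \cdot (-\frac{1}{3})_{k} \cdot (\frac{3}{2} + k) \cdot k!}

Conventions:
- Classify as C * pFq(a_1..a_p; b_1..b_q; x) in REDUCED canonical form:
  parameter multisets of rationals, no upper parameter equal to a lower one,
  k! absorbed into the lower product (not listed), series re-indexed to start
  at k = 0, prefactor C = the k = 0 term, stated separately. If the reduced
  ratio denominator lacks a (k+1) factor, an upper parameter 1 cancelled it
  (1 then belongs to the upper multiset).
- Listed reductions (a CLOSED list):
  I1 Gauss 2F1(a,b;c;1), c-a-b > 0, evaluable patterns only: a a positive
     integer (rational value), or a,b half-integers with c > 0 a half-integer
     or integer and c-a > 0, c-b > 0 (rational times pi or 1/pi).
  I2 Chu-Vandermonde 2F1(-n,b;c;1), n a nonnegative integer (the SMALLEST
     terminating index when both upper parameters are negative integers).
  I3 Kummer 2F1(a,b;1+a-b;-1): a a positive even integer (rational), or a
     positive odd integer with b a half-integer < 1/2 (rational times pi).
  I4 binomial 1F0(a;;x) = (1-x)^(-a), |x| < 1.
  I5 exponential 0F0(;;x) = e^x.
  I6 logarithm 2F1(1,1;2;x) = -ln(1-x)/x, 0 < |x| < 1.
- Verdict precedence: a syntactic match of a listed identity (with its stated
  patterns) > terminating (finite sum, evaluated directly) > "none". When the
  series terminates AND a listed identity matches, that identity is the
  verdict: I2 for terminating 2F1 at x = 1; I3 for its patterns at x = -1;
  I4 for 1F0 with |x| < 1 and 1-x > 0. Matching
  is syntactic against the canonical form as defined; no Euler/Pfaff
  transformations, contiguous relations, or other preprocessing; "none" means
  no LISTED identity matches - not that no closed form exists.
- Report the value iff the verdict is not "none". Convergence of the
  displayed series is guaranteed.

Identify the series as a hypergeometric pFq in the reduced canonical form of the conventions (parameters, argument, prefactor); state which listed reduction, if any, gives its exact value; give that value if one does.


Key step: t_0 being -\frac{1}{4}, striking the common factor k + 3/2 reduces the term (C = -1/4).
Adjacent-term ratio: r(k) = -\frac{5}{9} * (k-9) (k+1) / [(k-\frac{1}{3}) (k+4) (k+1)] ; factor over Q: parameters, x = -\frac{5}{9}, and C = -\frac{1}{4}.

At argument -\frac{5}{9}: a 2F2 with upper {-9, 1}, lower {-\frac{1}{3}, 4}, scaled by C = -\frac{1}{4}. Verdict: terminating - the sum ends at index 9 because -9 is a negative integer; exact evaluation follows. Exact value: \frac{4804256224579}{1907143501824}.


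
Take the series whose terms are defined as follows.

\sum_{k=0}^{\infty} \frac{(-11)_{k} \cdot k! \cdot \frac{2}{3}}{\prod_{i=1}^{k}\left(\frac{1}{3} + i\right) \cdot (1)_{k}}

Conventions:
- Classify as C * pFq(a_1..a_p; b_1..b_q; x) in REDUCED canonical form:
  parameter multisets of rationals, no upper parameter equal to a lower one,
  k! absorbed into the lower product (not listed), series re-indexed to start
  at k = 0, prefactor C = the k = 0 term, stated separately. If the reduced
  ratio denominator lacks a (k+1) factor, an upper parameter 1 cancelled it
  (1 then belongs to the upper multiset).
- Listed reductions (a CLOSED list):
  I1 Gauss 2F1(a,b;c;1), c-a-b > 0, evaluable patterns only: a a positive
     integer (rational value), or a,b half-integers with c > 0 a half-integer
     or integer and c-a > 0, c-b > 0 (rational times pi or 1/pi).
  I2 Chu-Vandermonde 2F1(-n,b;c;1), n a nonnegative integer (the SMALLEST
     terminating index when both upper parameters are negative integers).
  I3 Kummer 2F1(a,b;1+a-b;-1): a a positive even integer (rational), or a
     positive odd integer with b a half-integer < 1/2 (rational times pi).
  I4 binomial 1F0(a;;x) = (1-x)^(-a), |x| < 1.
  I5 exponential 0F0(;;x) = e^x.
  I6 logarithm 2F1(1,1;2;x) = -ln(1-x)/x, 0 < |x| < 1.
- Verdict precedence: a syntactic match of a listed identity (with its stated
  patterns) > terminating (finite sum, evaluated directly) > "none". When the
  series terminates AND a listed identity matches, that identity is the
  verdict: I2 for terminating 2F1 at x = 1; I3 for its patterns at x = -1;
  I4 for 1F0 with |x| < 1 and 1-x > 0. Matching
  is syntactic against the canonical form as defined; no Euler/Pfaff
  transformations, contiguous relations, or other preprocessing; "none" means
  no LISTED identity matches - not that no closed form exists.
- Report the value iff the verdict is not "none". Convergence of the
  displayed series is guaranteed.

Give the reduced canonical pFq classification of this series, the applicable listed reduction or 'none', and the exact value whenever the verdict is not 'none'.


With C = \frac{2}{3}: the canonical form is 2F1(-11, 1; \frac{4}{3}; 1). Verdict at x = 1: Chu-Vandermonde (I2) matches (terminating 2F1 at x = 1 with n = 11, b = 1, c = \frac{4}{3}). Exact value: \frac{1}{51}.

Structural cue: with t_0 = \frac{2}{3}, the factorial ratio (C = 2/3) (k+a-1)!/(a-1)! is a rising factorial (a)_k.
Step ratio: r(k) = 1 * (k-11) (k+1) / [(k+\frac{4}{3}) (k+1)] - rational in k, leading ratio 1; with t_0 = \frac{2}{3}, classification follows.


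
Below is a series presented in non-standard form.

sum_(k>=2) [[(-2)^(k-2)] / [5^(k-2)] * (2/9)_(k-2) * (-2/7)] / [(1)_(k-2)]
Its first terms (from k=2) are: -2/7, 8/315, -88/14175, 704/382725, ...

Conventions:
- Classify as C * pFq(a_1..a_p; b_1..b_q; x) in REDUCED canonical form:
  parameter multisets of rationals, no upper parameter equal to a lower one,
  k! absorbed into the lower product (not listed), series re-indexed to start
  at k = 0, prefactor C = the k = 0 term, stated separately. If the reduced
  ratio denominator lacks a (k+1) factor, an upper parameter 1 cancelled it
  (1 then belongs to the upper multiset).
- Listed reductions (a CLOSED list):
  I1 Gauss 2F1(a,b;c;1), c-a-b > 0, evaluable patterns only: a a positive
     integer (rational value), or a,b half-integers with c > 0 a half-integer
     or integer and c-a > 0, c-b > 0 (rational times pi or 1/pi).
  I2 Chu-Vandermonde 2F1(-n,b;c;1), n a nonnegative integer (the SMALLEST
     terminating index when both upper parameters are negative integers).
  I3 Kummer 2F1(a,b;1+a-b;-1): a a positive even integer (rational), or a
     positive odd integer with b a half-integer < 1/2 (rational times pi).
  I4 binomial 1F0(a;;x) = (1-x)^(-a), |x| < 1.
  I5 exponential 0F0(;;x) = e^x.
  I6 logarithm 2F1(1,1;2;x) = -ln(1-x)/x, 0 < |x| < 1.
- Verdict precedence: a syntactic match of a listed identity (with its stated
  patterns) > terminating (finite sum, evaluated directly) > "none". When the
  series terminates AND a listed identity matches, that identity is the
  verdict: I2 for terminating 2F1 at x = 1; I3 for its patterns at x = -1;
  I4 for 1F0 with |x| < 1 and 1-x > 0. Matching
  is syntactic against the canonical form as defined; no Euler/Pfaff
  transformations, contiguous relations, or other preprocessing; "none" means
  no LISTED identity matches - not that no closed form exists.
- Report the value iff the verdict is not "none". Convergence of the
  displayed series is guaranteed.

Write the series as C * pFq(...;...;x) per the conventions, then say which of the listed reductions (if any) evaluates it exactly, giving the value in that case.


Canonical form: C = -2/7 times 1F0 with upper {2/9}, lower {-}, x = -2/5. Verdict: the binomial series (I4) matches (the 1F0 binomial series: exponent -2/9, x = -2/5). Sum: (-2/7) * (7/5)^(-2/9).

Key step: t_0 being -2/7, (1)_k (prefactor -2/7) is k! itself.
Consecutive-term ratio: r(k) = (-2/5) * (k+2/9) / [(k+1)] ; factor over Q: parameters, x = (-2/5), and C = -2/7.


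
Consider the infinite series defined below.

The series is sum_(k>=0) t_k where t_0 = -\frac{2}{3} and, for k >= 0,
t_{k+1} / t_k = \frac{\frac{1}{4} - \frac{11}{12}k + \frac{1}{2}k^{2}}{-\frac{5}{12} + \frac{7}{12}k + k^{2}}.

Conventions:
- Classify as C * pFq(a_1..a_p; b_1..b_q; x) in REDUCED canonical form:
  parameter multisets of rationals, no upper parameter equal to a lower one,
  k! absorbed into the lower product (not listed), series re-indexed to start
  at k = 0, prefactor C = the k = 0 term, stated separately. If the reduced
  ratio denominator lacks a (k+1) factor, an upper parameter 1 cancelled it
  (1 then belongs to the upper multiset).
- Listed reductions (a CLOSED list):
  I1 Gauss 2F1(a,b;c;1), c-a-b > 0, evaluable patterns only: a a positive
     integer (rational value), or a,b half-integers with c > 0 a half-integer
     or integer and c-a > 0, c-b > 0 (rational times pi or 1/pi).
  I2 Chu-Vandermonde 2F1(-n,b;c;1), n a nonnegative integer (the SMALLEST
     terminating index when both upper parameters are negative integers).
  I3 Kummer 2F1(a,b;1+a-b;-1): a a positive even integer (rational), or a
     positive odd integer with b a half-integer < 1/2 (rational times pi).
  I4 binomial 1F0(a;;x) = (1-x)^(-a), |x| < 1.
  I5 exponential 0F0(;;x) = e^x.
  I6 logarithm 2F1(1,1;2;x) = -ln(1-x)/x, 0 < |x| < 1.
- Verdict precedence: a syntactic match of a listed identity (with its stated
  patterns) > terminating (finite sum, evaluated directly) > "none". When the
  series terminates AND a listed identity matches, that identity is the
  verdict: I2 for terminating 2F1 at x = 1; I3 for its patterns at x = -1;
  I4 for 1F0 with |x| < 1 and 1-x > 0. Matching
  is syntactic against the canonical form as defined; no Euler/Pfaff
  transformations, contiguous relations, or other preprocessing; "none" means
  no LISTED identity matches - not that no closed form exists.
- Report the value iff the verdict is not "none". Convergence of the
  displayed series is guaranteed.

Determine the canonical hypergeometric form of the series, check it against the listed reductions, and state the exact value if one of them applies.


With C = -\frac{2}{3}: the canonical form is 2F1(-\frac{3}{2}, -\frac{1}{3}; -\frac{5}{12}; \frac{1}{2}). Verdict: none - at argument \frac{1}{2} the multisets {-\frac{3}{2}, -\frac{1}{3}} ; {-\frac{5}{12}} match no listed identity.

The tell: x = \frac{1}{2} and factor the ratio over Q (C = -2/3): negated roots = parameters.
Term ratio: r(k) = \frac{1}{2} * (k-\frac{3}{2}) (k-\frac{1}{3}) / [(k-\frac{5}{12}) (k+1)] ; factor over Q: parameters, x = \frac{1}{2}, and C = -\frac{2}{3}.


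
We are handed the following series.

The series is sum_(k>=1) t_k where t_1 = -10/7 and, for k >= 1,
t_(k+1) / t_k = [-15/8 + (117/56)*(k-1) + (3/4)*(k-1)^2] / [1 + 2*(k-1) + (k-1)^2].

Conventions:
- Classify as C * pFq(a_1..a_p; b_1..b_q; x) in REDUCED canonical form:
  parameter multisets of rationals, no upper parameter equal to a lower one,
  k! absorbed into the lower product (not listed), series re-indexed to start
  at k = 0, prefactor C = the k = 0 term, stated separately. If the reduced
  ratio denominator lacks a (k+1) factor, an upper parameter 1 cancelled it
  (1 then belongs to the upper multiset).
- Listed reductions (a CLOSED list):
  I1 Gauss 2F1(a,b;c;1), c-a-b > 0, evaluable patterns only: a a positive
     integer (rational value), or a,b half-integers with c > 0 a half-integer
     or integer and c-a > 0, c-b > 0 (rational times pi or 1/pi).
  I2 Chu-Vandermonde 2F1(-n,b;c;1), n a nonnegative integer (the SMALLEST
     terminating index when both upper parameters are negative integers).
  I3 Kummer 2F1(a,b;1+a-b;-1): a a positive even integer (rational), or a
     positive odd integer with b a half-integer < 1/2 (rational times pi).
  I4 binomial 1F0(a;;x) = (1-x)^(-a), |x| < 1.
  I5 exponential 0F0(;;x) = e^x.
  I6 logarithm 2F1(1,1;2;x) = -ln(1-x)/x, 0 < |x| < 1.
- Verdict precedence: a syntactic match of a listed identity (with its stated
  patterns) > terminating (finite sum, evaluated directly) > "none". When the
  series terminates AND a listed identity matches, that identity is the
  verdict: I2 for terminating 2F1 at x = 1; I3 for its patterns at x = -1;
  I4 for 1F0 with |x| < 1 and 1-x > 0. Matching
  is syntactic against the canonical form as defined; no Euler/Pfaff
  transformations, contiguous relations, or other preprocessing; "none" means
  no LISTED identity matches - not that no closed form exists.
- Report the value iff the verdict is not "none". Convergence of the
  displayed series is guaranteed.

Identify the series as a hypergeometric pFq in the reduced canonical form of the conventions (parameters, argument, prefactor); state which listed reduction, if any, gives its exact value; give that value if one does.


With C = -10/7: the canonical form is 2F1(-5/7, 7/2; 1; 3/4). Verdict: none - this 2F1 at x = 3/4 matches no listed pattern, and upper {-5/7, 7/2} holds no stopper.

The tell: with t_0 = -10/7, the expanded ratio factors over Q; C = -10/7, roots give parameters.
Consecutive-term ratio: r(k) = (3/4) * (k-5/7) (k+7/2) / [(k+1) (k+1)] - poly over poly, x = (3/4) from leading terms; C = -10/7 at k = 0.


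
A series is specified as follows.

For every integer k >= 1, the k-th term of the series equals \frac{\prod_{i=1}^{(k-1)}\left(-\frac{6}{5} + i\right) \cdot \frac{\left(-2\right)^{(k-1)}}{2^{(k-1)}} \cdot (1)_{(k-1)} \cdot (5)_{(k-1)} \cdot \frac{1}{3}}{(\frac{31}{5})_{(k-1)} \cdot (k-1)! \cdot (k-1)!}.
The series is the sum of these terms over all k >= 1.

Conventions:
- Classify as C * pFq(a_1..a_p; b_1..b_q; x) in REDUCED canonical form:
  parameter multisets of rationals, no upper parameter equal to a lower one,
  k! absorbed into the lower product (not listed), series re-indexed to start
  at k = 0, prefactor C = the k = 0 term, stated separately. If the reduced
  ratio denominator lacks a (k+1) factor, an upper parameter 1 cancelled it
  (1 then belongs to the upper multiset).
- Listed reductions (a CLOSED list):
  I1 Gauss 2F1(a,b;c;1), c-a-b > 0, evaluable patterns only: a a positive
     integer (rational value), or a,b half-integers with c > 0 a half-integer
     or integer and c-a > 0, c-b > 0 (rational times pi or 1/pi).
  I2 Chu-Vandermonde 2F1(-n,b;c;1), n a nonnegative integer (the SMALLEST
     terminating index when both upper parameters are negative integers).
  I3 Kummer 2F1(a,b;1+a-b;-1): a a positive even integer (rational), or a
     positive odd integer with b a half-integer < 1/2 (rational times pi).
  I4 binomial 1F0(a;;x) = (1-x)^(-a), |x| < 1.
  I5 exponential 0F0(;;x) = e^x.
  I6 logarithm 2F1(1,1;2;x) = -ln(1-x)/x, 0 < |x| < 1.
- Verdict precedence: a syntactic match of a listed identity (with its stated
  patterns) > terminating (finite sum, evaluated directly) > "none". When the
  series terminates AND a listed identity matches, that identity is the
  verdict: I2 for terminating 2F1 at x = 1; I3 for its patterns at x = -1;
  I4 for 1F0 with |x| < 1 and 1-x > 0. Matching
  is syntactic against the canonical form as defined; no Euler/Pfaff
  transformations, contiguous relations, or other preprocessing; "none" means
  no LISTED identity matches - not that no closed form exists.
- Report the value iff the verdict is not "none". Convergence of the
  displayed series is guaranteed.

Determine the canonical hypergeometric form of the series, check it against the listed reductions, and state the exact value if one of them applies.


Prefactor \frac{1}{3}, argument -1: 2F1 with upper {-\frac{1}{5}, 5} over lower {\frac{31}{5}}. Verdict: none - this 2F1 at x = -1 matches no listed pattern, and upper {-\frac{1}{5}, 5} holds no stopper.

Structural cue: t_0 = \frac{1}{3} here, and the two k-th powers (C = 1/3) combine into one argument.
Ratio: r(k) = -1 * (k-\frac{1}{5}) (k+5) / [(k+\frac{31}{5}) (k+1)] - poly over poly, x = -1 from leading terms; C = \frac{1}{3} at k = 0.


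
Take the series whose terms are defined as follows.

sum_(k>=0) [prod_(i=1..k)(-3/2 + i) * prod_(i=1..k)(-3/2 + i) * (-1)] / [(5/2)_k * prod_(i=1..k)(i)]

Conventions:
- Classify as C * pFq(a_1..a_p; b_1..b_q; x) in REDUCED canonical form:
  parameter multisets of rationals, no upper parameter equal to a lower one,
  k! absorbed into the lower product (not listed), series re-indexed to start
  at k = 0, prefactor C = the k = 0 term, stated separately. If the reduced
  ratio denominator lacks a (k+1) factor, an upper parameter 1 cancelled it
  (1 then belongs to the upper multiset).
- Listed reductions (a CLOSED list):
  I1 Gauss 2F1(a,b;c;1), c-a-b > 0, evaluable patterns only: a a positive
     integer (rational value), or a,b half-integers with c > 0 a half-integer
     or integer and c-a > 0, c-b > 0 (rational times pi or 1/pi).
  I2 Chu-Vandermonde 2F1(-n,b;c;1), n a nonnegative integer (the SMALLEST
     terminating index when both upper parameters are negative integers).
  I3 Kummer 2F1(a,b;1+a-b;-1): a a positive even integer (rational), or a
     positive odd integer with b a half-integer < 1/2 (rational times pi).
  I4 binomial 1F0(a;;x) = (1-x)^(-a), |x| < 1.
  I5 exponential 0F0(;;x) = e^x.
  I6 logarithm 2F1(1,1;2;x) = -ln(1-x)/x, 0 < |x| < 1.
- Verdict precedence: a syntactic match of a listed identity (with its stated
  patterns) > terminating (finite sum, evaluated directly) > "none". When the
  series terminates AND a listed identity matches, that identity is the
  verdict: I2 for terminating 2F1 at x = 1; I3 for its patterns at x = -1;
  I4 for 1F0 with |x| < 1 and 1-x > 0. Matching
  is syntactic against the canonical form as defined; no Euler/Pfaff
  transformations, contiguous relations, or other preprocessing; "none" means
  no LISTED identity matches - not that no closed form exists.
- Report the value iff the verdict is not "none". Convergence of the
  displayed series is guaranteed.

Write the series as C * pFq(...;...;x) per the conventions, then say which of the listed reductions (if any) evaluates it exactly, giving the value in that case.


This is -1 * 2F1(-1/2, -1/2; 5/2; 1) in reduced canonical form. Verdict: the half-integer Gauss pattern (I1) applies (x = 1; upper {-1/2, -1/2} half-integers, c = 5/2 in the evaluable pattern). Value: (-45/128) * pi.

Key step: t_0 being -1, the product of the first k integers (C = -1) is k!.
Adjacent-term ratio: r(k) = 1 * (k-1/2) (k-1/2) / [(k+5/2) (k+1)] - rational in k, leading ratio 1; with t_0 = -1, classification follows.


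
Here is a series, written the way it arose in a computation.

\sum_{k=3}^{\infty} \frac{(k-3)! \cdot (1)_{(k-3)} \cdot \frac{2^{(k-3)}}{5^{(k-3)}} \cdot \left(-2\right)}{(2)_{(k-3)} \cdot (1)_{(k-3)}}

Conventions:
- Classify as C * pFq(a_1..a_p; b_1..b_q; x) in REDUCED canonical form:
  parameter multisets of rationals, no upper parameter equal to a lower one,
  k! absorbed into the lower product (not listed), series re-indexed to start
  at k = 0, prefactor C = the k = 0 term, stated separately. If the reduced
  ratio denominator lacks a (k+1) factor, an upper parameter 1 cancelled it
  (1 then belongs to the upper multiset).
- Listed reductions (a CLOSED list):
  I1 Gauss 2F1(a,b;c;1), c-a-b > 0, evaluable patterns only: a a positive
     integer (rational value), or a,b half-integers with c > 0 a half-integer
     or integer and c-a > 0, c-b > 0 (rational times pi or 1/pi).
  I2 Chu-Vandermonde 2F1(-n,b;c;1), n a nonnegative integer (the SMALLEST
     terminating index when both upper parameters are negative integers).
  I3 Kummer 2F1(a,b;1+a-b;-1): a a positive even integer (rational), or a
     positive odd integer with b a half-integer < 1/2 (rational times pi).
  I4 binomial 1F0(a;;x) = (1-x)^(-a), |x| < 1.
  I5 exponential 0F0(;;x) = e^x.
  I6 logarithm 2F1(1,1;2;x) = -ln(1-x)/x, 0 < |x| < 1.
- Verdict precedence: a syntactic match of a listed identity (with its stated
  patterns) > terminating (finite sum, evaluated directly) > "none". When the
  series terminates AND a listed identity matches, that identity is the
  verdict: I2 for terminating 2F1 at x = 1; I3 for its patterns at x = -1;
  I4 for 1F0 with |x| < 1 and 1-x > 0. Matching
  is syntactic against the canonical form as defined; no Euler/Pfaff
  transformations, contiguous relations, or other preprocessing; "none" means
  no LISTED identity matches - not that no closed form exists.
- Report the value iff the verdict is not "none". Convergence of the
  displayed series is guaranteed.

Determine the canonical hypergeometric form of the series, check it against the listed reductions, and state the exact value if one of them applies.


This is -2 * 2F1(1, 1; 2; \frac{2}{5}) in reduced canonical form. Verdict: this is logarithm (I6) (the logarithm: parameters (1,1;2), x = \frac{2}{5}). Its exact value is 5 \cdot \ln\left(\frac{3}{5}\right).

First insight: x = \frac{2}{5} and (1)_k (C = -2, x = 2/5) is k! itself.
Ratio: r(k) = \frac{2}{5} * (k+1) (k+1) / [(k+2) (k+1)] - rational; roots negated = parameters, x = \frac{2}{5}, C = -2.


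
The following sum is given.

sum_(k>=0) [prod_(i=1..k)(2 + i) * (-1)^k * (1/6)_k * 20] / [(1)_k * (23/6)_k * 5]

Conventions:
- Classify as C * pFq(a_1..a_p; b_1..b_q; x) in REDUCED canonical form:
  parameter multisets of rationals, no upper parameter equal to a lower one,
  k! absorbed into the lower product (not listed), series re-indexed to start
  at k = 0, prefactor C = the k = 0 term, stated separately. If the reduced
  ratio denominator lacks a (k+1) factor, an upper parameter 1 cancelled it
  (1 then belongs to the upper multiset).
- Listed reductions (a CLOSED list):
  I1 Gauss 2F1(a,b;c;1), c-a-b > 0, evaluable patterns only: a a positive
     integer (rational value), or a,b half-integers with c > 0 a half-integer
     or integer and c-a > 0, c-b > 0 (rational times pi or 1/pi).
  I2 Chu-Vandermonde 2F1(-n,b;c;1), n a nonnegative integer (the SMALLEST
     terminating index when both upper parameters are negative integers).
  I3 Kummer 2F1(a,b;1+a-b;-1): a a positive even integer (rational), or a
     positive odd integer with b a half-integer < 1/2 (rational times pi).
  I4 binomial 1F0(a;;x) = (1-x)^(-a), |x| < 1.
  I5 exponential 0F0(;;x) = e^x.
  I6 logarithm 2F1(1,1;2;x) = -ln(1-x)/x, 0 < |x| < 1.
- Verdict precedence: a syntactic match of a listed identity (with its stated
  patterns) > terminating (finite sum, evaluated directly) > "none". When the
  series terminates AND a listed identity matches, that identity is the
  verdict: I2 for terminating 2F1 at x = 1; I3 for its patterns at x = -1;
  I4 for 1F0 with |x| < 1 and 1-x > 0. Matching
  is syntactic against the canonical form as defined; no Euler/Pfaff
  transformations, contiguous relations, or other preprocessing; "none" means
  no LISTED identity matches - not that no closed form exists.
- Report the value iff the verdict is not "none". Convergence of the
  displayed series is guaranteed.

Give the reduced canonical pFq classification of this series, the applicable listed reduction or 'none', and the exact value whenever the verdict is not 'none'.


Prefactor 4, argument -1: 2F1 with upper {1/6, 3} over lower {23/6}. Verdict: none here - no I1-I6 shape fits x = -1 with lower {23/6}.

Key step: t_0 = 4 here, and the running product (C = 4, x = -1) telescopes to a rising factorial.
Consecutive-term ratio: r(k) = (-1) * (k+1/6) (k+3) / [(k+23/6) (k+1)] ; factor over Q: parameters, x = (-1), and C = 4.


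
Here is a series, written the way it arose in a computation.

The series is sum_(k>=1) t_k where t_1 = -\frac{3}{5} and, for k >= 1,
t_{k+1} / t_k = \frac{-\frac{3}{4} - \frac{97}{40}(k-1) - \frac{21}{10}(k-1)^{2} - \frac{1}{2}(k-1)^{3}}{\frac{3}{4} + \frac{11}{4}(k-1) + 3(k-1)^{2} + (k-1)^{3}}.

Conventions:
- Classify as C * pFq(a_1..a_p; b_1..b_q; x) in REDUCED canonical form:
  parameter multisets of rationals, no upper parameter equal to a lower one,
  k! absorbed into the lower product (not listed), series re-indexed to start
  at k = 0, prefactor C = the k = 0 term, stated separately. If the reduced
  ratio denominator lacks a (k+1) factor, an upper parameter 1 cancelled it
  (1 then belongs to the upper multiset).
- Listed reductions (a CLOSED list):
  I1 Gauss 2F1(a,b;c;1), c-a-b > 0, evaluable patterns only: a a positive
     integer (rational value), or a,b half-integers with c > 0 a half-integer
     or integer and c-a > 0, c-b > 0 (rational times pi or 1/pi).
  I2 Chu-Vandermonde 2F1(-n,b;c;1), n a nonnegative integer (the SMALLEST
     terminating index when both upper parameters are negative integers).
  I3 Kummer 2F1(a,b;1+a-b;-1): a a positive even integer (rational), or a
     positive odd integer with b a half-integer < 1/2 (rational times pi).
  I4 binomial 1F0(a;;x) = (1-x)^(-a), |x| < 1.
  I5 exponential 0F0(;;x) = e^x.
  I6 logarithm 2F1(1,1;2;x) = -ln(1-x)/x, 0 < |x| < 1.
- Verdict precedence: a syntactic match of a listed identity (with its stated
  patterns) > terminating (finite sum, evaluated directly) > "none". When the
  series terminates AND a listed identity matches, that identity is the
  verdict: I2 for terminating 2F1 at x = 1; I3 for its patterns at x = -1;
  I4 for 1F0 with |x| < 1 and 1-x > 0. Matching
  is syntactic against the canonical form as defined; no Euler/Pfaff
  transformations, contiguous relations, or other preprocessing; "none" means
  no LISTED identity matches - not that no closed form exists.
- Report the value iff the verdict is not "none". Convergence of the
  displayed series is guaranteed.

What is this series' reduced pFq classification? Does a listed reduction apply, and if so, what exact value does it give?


The series (x = -\frac{1}{2}) is 2F1: upper {\frac{6}{5}, \frac{5}{2}}, lower {\frac{3}{2}}, prefactor -\frac{3}{5}. Verdict: none. A 2F1 with upper {\frac{6}{5}, \frac{5}{2}} fits none of I1-I6 at x = -\frac{1}{2}; the sum runs forever.

First insight: with t_0 = -\frac{3}{5}, the expanded ratio factors over Q; C = -3/5, roots give parameters.
Term ratio: r(k) = -\frac{1}{2} * (k+\frac{6}{5}) (k+\frac{5}{2}) / [(k+\frac{3}{2}) (k+1)] - rational in k, leading ratio -\frac{1}{2}; with t_0 = -\frac{3}{5}, classification follows.
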